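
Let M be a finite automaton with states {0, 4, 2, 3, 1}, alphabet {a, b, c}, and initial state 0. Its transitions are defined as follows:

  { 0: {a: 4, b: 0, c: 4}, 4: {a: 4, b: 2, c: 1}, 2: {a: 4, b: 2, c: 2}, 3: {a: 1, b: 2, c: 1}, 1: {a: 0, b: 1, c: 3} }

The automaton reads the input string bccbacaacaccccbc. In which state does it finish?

3

start at 0
read 'b': 0 → 0
read 'c': 0 → 4
read 'c': 4 → 1
read 'b': 1 → 1
read 'a': 1 → 0
read 'c': 0 → 4
read 'a': 4 → 4
read 'a': 4 → 4
read 'c': 4 → 1
read 'a': 1 → 0
read 'c': 0 → 4
read 'c': 4 → 1
read 'c': 1 → 3
read 'c': 3 → 1
read 'b': 1 → 1
read 'c': 1 → 3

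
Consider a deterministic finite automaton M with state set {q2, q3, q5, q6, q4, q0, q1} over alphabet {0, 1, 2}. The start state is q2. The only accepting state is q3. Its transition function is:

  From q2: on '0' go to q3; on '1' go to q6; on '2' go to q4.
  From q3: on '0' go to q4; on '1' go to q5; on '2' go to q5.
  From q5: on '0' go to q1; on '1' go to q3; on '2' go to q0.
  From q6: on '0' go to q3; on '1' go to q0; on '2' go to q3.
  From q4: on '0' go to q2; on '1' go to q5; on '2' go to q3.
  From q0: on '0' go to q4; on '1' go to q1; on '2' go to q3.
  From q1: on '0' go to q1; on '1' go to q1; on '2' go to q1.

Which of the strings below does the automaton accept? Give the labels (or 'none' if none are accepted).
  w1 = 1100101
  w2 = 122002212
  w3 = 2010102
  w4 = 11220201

w1:
  start at q2
  read '1': q2 → q6
  read '1': q6 → q0
  read '0': q0 → q4
  read '0': q4 → q2
  read '1': q2 → q6
  read '0': q6 → q3
  read '1': q3 → q5
  end q5, rejected
w2:
  start at q2
  read '1': q2 → q6
  read '2': q6 → q3
  read '2': q3 → q5
  read '0': q5 → q1
  read '0': q1 → q1
  read '2': q1 → q1
  read '2': q1 → q1
  read '1': q1 → q1
  read '2': q1 → q1
  end q1, rejected
w3:
  start at q2
  read '2': q2 → q4
  read '0': q4 → q2
  read '1': q2 → q6
  read '0': q6 → q3
  read '1': q3 → q5
  read '0': q5 → q1
  read '2': q1 → q1
  end q1, rejected
w4:
  start at q2
  read '1': q2 → q6
  read '1': q6 → q0
  read '2': q0 → q3
  read '2': q3 → q5
  read '0': q5 → q1
  read '2': q1 → q1
  read '0': q1 → q1
  read '1': q1 → q1
  end q1, rejected

none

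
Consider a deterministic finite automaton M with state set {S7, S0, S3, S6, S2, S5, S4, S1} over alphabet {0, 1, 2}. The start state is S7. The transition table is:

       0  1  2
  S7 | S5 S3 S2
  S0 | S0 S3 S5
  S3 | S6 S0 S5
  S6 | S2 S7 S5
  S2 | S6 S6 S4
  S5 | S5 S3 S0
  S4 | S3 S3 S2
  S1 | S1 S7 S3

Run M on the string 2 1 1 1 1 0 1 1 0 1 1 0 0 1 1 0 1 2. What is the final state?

S5

start at S7
read '2': S7 → S2
read '1': S2 → S6
read '1': S6 → S7
read '1': S7 → S3
read '1': S3 → S0
read '0': S0 → S0
read '1': S0 → S3
read '1': S3 → S0
read '0': S0 → S0
read '1': S0 → S3
read '1': S3 → S0
read '0': S0 → S0
read '0': S0 → S0
read '1': S0 → S3
read '1': S3 → S0
read '0': S0 → S0
read '1': S0 → S3
read '2': S3 → S5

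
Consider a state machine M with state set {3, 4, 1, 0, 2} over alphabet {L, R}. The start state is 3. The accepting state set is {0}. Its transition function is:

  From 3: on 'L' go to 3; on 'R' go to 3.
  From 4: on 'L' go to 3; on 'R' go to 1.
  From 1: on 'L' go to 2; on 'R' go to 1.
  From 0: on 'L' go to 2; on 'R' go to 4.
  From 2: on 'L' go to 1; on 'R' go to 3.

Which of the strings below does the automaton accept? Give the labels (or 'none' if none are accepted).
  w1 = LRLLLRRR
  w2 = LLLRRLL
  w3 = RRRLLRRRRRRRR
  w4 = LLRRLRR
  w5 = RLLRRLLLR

w1: 3 → 3 → 3 → 3 → 3 → 3 → 3 → 3 → 3  → end 3, rejected
w2: 3 → 3 → 3 → 3 → 3 → 3 → 3 → 3  → end 3, rejected
w3: 3 → 3 → 3 → 3 → 3 → 3 → 3 → 3 → 3 → 3 → 3 → 3 → 3 → 3  → end 3, rejected
w4: 3 → 3 → 3 → 3 → 3 → 3 → 3 → 3  → end 3, rejected
w5: 3 → 3 → 3 → 3 → 3 → 3 → 3 → 3 → 3 → 3  → end 3, rejected

none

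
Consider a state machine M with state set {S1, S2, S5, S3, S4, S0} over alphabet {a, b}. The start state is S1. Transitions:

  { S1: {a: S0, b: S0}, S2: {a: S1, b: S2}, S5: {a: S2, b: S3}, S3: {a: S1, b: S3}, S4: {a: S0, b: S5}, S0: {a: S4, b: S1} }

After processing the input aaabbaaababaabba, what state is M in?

Trace: S1 -a-> S0 -a-> S4 -a-> S0 -b-> S1 -b-> S0 -a-> S4 -a-> S0 -a-> S4 -b-> S5 -a-> S2 -b-> S2 -a-> S1 -a-> S0 -b-> S1 -b-> S0 -a-> S4

S4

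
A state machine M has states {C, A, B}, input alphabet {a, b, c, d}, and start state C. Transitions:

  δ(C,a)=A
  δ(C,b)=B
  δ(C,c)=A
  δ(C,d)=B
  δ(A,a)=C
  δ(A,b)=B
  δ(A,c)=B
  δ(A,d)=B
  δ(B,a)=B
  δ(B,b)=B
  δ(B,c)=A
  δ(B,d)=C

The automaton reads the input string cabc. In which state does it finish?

A

start at C
read 'c': C → A
read 'a': A → C
read 'b': C → B
read 'c': B → A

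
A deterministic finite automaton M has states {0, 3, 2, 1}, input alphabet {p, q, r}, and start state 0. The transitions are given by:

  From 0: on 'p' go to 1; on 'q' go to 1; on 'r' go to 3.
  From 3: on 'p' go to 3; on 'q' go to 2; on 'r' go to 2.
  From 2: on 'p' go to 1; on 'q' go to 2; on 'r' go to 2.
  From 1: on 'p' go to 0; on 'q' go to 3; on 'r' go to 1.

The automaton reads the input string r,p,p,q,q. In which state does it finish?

start at 0
read 'r': 0 → 3
read 'p': 3 → 3
read 'p': 3 → 3
read 'q': 3 → 2
read 'q': 2 → 2

2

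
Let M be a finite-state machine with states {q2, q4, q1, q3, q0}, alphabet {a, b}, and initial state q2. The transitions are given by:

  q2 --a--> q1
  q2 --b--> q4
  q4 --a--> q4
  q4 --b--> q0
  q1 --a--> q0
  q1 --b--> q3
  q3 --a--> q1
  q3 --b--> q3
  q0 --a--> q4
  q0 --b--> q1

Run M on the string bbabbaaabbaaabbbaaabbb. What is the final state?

Trace: q2 -b-> q4 -b-> q0 -a-> q4 -b-> q0 -b-> q1 -a-> q0 -a-> q4 -a-> q4 -b-> q0 -b-> q1 -a-> q0 -a-> q4 -a-> q4 -b-> q0 -b-> q1 -b-> q3 -a-> q1 -a-> q0 -a-> q4 -b-> q0 -b-> q1 -b-> q3

q3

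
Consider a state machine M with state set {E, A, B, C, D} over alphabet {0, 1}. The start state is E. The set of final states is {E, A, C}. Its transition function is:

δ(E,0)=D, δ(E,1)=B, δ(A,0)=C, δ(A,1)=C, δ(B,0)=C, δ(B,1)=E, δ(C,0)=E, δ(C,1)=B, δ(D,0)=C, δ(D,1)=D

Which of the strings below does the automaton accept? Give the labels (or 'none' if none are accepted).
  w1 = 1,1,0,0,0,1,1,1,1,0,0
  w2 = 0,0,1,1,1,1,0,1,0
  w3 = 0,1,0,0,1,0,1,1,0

w1:
  start at E
  read '1': E → B
  read '1': B → E
  read '0': E → D
  read '0': D → C
  read '0': C → E
  read '1': E → B
  read '1': B → E
  read '1': E → B
  read '1': B → E
  read '0': E → D
  read '0': D → C
  end C, accepted
w2:
  start at E
  read '0': E → D
  read '0': D → C
  read '1': C → B
  read '1': B → E
  read '1': E → B
  read '1': B → E
  read '0': E → D
  read '1': D → D
  read '0': D → C
  end C, accepted
w3:
  start at E
  read '0': E → D
  read '1': D → D
  read '0': D → C
  read '0': C → E
  read '1': E → B
  read '0': B → C
  read '1': C → B
  read '1': B → E
  read '0': E → D
  end D, rejected

w1, w2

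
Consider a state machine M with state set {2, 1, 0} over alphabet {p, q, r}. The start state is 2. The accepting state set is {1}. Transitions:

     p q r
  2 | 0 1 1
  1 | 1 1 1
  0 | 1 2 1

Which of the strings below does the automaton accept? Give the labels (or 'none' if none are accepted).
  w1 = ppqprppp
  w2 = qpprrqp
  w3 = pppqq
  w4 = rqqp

w1, w2, w3, w4

w1: Trace: 2 -p-> 0 -p-> 1 -q-> 1 -p-> 1 -r-> 1 -p-> 1 -p-> 1 -p-> 1  → end 1, accepted
w2: Trace: 2 -q-> 1 -p-> 1 -p-> 1 -r-> 1 -r-> 1 -q-> 1 -p-> 1  → end 1, accepted
w3: Trace: 2 -p-> 0 -p-> 1 -p-> 1 -q-> 1 -q-> 1  → end 1, accepted
w4: Trace: 2 -r-> 1 -q-> 1 -q-> 1 -p-> 1  → end 1, accepted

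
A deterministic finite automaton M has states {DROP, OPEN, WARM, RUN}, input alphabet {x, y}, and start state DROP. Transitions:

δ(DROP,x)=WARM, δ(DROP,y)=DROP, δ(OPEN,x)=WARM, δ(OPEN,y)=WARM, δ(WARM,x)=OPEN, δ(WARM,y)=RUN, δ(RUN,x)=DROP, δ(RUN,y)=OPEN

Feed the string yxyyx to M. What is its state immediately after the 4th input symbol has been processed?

DROP → DROP → WARM → RUN → OPEN
After 4 symbols: OPEN.

OPEN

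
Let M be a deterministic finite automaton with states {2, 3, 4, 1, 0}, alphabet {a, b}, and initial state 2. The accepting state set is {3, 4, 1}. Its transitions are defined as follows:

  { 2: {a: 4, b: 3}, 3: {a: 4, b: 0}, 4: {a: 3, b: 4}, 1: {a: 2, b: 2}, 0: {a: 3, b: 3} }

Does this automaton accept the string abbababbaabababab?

2 → 4 → 4 → 4 → 3 → 0 → 3 → 0 → 3 → 4 → 3 → 0 → 3 → 0 → 3 → 0 → 3 → 0
End state 0 is not accepting.

No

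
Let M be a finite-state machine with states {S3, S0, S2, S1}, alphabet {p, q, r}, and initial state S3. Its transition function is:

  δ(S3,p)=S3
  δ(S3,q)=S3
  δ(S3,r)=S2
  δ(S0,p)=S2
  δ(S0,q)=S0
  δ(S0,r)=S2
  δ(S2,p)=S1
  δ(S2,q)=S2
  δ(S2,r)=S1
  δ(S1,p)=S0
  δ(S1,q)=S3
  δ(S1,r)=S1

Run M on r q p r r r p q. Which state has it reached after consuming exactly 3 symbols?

start at S3
read 'r': S3 → S2
read 'q': S2 → S2
read 'p': S2 → S1
After 3 symbols: S1.

S1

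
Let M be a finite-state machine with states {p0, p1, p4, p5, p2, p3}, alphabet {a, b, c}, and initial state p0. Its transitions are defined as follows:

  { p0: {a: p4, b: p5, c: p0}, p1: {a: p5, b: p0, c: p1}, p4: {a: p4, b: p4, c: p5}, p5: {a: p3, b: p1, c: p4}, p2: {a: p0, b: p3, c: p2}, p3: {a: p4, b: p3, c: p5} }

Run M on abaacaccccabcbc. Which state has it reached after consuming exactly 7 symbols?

p5

p0 → p4 → p4 → p4 → p4 → p5 → p3 → p5
After 7 symbols: p5.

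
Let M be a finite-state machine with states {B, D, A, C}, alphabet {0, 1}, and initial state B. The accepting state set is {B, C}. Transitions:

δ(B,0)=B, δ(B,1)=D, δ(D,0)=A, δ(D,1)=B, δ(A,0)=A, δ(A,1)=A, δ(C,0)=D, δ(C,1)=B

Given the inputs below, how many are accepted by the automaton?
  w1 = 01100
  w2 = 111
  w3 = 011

2

w1: Trace: B -0-> B -1-> D -1-> B -0-> B -0-> B  → end B, accepted
w2: Trace: B -1-> D -1-> B -1-> D  → end D, rejected
w3: Trace: B -0-> B -1-> D -1-> B  → end B, accepted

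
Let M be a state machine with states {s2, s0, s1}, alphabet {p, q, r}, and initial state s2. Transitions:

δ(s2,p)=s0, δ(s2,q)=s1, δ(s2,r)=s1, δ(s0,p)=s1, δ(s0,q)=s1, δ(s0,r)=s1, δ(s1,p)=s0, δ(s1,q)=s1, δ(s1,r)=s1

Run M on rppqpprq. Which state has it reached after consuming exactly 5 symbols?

s2 → s1 → s0 → s1 → s1 → s0
After 5 symbols: s0.

s0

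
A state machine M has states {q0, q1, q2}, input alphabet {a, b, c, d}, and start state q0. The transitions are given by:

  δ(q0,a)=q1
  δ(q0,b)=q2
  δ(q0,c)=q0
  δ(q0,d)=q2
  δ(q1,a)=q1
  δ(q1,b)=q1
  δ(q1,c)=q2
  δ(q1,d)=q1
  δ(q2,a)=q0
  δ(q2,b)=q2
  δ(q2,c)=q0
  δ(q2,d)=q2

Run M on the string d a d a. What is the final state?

start at q0
read 'd': q0 → q2
read 'a': q2 → q0
read 'd': q0 → q2
read 'a': q2 → q0

q0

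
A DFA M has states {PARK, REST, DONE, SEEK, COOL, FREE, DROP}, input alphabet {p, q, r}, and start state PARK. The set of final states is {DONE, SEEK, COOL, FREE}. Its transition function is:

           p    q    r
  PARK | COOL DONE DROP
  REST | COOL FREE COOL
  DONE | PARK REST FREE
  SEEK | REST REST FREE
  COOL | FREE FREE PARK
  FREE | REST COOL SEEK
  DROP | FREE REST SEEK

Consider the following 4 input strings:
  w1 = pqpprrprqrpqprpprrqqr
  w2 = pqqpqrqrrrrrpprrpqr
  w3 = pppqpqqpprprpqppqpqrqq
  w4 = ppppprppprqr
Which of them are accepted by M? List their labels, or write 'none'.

w1: PARK → COOL → FREE → REST → COOL → PARK → DROP → FREE → SEEK → REST → COOL → FREE → COOL → FREE → SEEK → REST → COOL → PARK → DROP → REST → FREE → SEEK  → end SEEK, accepted
w2: PARK → COOL → FREE → COOL → FREE → COOL → PARK → DONE → FREE → SEEK → FREE → SEEK → FREE → REST → COOL → PARK → DROP → FREE → COOL → PARK  → end PARK, rejected
w3: PARK → COOL → FREE → REST → FREE → REST → FREE → COOL → FREE → REST → COOL → FREE → SEEK → REST → FREE → REST → COOL → FREE → REST → FREE → SEEK → REST → FREE  → end FREE, accepted
w4: PARK → COOL → FREE → REST → COOL → FREE → SEEK → REST → COOL → FREE → SEEK → REST → COOL  → end COOL, accepted

w1, w3, w4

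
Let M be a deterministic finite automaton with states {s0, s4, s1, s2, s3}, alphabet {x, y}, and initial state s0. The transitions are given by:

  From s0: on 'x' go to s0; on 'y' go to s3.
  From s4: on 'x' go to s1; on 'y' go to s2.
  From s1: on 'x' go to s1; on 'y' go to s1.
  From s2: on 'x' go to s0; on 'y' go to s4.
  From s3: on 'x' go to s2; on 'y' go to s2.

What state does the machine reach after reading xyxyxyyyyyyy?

s1

Trace: s0 -x-> s0 -y-> s3 -x-> s2 -y-> s4 -x-> s1 -y-> s1 -y-> s1 -y-> s1 -y-> s1 -y-> s1 -y-> s1 -y-> s1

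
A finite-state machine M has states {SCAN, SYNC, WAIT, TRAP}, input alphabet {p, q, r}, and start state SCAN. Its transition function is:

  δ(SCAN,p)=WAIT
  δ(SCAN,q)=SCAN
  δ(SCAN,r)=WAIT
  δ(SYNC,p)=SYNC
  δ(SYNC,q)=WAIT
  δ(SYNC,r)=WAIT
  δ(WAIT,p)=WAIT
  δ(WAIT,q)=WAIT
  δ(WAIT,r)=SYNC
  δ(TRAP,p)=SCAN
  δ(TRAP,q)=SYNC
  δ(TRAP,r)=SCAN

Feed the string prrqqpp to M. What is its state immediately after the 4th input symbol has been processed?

WAIT

SCAN → WAIT → SYNC → WAIT → WAIT
After 4 symbols: WAIT.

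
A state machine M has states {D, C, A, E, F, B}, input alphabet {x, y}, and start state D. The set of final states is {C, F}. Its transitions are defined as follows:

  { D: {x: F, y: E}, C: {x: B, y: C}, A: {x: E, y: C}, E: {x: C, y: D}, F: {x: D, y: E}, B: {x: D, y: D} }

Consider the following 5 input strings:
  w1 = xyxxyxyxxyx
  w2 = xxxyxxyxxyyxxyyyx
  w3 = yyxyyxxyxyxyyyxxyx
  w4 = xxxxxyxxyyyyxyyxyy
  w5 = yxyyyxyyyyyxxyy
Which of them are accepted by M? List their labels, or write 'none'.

w1: D → F → E → C → B → D → F → E → C → B → D → F  → end F, accepted
w2: D → F → D → F → E → C → B → D → F → D → E → D → F → D → E → D → E → C  → end C, accepted
w3: D → E → D → F → E → D → F → D → E → C → C → B → D → E → D → F → D → E → C  → end C, accepted
w4: D → F → D → F → D → F → E → C → B → D → E → D → E → C → C → C → B → D → E  → end E, rejected
w5: D → E → C → C → C → C → B → D → E → D → E → D → F → D → E → D  → end D, rejected

w1, w2, w3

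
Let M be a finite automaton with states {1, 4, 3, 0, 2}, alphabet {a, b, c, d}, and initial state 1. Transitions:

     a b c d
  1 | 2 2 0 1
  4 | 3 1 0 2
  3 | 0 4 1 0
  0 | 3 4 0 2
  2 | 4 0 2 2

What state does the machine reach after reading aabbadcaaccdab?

Trace: 1 -a-> 2 -a-> 4 -b-> 1 -b-> 2 -a-> 4 -d-> 2 -c-> 2 -a-> 4 -a-> 3 -c-> 1 -c-> 0 -d-> 2 -a-> 4 -b-> 1

1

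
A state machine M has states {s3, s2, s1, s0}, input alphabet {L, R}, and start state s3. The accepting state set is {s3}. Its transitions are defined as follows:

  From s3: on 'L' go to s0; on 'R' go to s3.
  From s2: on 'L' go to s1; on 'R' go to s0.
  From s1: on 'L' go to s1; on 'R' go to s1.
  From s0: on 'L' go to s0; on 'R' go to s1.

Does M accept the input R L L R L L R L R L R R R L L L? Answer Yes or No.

No

start at s3
read 'R': s3 → s3
read 'L': s3 → s0
read 'L': s0 → s0
read 'R': s0 → s1
read 'L': s1 → s1
read 'L': s1 → s1
read 'R': s1 → s1
read 'L': s1 → s1
read 'R': s1 → s1
read 'L': s1 → s1
read 'R': s1 → s1
read 'R': s1 → s1
read 'R': s1 → s1
read 'L': s1 → s1
read 'L': s1 → s1
read 'L': s1 → s1
End state s1 is not accepting.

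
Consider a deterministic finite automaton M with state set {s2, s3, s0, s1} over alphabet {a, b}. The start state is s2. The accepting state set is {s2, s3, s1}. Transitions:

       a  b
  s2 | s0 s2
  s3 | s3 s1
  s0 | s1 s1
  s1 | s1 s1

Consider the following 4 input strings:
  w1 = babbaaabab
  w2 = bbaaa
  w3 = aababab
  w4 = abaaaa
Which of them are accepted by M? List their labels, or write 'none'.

w1, w2, w3, w4

w1: Trace: s2 -b-> s2 -a-> s0 -b-> s1 -b-> s1 -a-> s1 -a-> s1 -a-> s1 -b-> s1 -a-> s1 -b-> s1  → end s1, accepted
w2: Trace: s2 -b-> s2 -b-> s2 -a-> s0 -a-> s1 -a-> s1  → end s1, accepted
w3: Trace: s2 -a-> s0 -a-> s1 -b-> s1 -a-> s1 -b-> s1 -a-> s1 -b-> s1  → end s1, accepted
w4: Trace: s2 -a-> s0 -b-> s1 -a-> s1 -a-> s1 -a-> s1 -a-> s1  → end s1, accepted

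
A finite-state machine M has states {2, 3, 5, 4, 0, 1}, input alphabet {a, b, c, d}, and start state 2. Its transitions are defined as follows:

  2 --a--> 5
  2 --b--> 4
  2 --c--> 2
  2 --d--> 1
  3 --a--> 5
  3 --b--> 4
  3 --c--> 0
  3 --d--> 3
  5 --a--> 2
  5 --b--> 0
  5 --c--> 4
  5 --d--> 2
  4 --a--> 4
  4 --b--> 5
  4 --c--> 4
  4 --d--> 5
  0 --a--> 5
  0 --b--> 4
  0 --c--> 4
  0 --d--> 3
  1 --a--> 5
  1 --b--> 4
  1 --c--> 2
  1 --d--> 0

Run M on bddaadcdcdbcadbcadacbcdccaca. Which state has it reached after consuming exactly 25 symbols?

Trace: 2 -b-> 4 -d-> 5 -d-> 2 -a-> 5 -a-> 2 -d-> 1 -c-> 2 -d-> 1 -c-> 2 -d-> 1 -b-> 4 -c-> 4 -a-> 4 -d-> 5 -b-> 0 -c-> 4 -a-> 4 -d-> 5 -a-> 2 -c-> 2 -b-> 4 -c-> 4 -d-> 5 -c-> 4 -c-> 4
After 25 symbols: 4.

4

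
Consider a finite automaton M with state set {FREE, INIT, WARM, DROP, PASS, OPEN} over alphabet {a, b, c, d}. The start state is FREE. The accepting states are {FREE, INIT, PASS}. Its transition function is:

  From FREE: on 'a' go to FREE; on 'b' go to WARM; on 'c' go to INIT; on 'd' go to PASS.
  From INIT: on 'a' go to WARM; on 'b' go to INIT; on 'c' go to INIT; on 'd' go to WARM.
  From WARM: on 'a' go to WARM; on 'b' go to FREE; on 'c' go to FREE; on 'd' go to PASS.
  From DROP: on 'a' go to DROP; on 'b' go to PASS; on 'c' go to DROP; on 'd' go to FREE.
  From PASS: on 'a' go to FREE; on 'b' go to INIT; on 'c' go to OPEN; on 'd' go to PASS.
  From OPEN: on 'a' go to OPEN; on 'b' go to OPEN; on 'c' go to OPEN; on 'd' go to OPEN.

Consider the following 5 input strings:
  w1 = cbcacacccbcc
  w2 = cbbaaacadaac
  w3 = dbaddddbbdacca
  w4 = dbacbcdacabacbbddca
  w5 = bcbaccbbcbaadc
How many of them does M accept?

2

w1: Trace: FREE -c-> INIT -b-> INIT -c-> INIT -a-> WARM -c-> FREE -a-> FREE -c-> INIT -c-> INIT -c-> INIT -b-> INIT -c-> INIT -c-> INIT  → end INIT, accepted
w2: Trace: FREE -c-> INIT -b-> INIT -b-> INIT -a-> WARM -a-> WARM -a-> WARM -c-> FREE -a-> FREE -d-> PASS -a-> FREE -a-> FREE -c-> INIT  → end INIT, accepted
w3: Trace: FREE -d-> PASS -b-> INIT -a-> WARM -d-> PASS -d-> PASS -d-> PASS -d-> PASS -b-> INIT -b-> INIT -d-> WARM -a-> WARM -c-> FREE -c-> INIT -a-> WARM  → end WARM, rejected
w4: Trace: FREE -d-> PASS -b-> INIT -a-> WARM -c-> FREE -b-> WARM -c-> FREE -d-> PASS -a-> FREE -c-> INIT -a-> WARM -b-> FREE -a-> FREE -c-> INIT -b-> INIT -b-> INIT -d-> WARM -d-> PASS -c-> OPEN -a-> OPEN  → end OPEN, rejected
w5: Trace: FREE -b-> WARM -c-> FREE -b-> WARM -a-> WARM -c-> FREE -c-> INIT -b-> INIT -b-> INIT -c-> INIT -b-> INIT -a-> WARM -a-> WARM -d-> PASS -c-> OPEN  → end OPEN, rejected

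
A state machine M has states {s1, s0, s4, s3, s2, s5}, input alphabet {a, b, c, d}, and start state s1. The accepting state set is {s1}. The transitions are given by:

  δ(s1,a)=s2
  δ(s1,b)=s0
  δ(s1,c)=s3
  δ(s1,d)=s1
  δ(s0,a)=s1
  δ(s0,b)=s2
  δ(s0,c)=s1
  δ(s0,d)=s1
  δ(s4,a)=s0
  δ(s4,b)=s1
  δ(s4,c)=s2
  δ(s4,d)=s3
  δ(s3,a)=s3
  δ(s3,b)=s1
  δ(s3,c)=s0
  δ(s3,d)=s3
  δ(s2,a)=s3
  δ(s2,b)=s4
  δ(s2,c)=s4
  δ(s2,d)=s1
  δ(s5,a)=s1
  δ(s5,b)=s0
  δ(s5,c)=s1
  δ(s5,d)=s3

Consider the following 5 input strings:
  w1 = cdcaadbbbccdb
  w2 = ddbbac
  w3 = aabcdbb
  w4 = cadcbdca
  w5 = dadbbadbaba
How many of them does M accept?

w1: Trace: s1 -c-> s3 -d-> s3 -c-> s0 -a-> s1 -a-> s2 -d-> s1 -b-> s0 -b-> s2 -b-> s4 -c-> s2 -c-> s4 -d-> s3 -b-> s1  → end s1, accepted
w2: Trace: s1 -d-> s1 -d-> s1 -b-> s0 -b-> s2 -a-> s3 -c-> s0  → end s0, rejected
w3: Trace: s1 -a-> s2 -a-> s3 -b-> s1 -c-> s3 -d-> s3 -b-> s1 -b-> s0  → end s0, rejected
w4: Trace: s1 -c-> s3 -a-> s3 -d-> s3 -c-> s0 -b-> s2 -d-> s1 -c-> s3 -a-> s3  → end s3, rejected
w5: Trace: s1 -d-> s1 -a-> s2 -d-> s1 -b-> s0 -b-> s2 -a-> s3 -d-> s3 -b-> s1 -a-> s2 -b-> s4 -a-> s0  → end s0, rejected

1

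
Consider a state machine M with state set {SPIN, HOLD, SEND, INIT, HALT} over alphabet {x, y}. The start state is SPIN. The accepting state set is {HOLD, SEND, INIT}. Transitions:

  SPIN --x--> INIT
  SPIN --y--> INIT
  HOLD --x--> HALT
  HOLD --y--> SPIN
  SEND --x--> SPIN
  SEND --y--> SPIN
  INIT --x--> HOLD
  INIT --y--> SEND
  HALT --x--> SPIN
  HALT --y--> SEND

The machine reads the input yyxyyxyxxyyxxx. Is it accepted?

No

Trace: SPIN -y-> INIT -y-> SEND -x-> SPIN -y-> INIT -y-> SEND -x-> SPIN -y-> INIT -x-> HOLD -x-> HALT -y-> SEND -y-> SPIN -x-> INIT -x-> HOLD -x-> HALT
End state HALT is not accepting.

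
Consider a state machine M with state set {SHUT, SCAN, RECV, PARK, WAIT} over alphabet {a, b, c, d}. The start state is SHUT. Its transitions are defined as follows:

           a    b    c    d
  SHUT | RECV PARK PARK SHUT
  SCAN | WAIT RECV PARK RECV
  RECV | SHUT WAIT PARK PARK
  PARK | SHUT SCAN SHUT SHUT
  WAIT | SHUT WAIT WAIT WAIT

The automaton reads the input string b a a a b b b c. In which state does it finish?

Trace: SHUT -b-> PARK -a-> SHUT -a-> RECV -a-> SHUT -b-> PARK -b-> SCAN -b-> RECV -c-> PARK

PARK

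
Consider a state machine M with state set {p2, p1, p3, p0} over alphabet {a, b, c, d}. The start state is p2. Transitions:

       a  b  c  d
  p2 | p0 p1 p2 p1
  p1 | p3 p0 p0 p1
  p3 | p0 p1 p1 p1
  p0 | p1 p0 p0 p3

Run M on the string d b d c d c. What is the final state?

start at p2
read 'd': p2 → p1
read 'b': p1 → p0
read 'd': p0 → p3
read 'c': p3 → p1
read 'd': p1 → p1
read 'c': p1 → p0

p0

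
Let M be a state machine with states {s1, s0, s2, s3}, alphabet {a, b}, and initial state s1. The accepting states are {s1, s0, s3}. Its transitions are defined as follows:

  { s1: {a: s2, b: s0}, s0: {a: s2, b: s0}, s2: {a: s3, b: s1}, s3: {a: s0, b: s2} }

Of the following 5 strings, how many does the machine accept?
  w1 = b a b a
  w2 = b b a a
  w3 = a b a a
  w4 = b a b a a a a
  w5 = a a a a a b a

3

w1:
  start at s1
  read 'b': s1 → s0
  read 'a': s0 → s2
  read 'b': s2 → s1
  read 'a': s1 → s2
  end s2, rejected
w2:
  start at s1
  read 'b': s1 → s0
  read 'b': s0 → s0
  read 'a': s0 → s2
  read 'a': s2 → s3
  end s3, accepted
w3:
  start at s1
  read 'a': s1 → s2
  read 'b': s2 → s1
  read 'a': s1 → s2
  read 'a': s2 → s3
  end s3, accepted
w4:
  start at s1
  read 'b': s1 → s0
  read 'a': s0 → s2
  read 'b': s2 → s1
  read 'a': s1 → s2
  read 'a': s2 → s3
  read 'a': s3 → s0
  read 'a': s0 → s2
  end s2, rejected
w5:
  start at s1
  read 'a': s1 → s2
  read 'a': s2 → s3
  read 'a': s3 → s0
  read 'a': s0 → s2
  read 'a': s2 → s3
  read 'b': s3 → s2
  read 'a': s2 → s3
  end s3, accepted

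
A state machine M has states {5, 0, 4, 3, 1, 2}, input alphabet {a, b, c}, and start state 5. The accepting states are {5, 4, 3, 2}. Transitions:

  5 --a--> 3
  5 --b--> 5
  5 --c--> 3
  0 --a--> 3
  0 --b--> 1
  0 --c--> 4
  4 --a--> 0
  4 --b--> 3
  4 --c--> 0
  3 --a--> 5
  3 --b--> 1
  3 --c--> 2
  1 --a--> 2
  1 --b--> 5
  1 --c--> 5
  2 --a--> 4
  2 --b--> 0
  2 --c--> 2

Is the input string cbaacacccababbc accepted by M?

Yes

start at 5
read 'c': 5 → 3
read 'b': 3 → 1
read 'a': 1 → 2
read 'a': 2 → 4
read 'c': 4 → 0
read 'a': 0 → 3
read 'c': 3 → 2
read 'c': 2 → 2
read 'c': 2 → 2
read 'a': 2 → 4
read 'b': 4 → 3
read 'a': 3 → 5
read 'b': 5 → 5
read 'b': 5 → 5
read 'c': 5 → 3
End state 3 is accepting.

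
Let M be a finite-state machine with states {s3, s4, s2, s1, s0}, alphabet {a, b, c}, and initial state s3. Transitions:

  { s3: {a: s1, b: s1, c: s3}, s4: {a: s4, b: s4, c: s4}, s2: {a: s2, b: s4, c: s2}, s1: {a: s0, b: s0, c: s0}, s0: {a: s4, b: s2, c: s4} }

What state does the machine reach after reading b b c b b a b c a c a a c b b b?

start at s3
read 'b': s3 → s1
read 'b': s1 → s0
read 'c': s0 → s4
read 'b': s4 → s4
read 'b': s4 → s4
read 'a': s4 → s4
read 'b': s4 → s4
read 'c': s4 → s4
read 'a': s4 → s4
read 'c': s4 → s4
read 'a': s4 → s4
read 'a': s4 → s4
read 'c': s4 → s4
read 'b': s4 → s4
read 'b': s4 → s4
read 'b': s4 → s4

s4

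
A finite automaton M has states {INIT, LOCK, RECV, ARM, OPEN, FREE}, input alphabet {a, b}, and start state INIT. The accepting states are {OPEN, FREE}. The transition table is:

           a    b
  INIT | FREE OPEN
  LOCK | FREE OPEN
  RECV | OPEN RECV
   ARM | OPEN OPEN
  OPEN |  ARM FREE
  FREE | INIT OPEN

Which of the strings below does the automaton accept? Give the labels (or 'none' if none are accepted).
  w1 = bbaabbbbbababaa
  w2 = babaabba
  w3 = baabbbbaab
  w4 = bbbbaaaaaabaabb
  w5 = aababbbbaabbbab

w1: INIT → OPEN → FREE → INIT → FREE → OPEN → FREE → OPEN → FREE → OPEN → ARM → OPEN → ARM → OPEN → ARM → OPEN  → end OPEN, accepted
w2: INIT → OPEN → ARM → OPEN → ARM → OPEN → FREE → OPEN → ARM  → end ARM, rejected
w3: INIT → OPEN → ARM → OPEN → FREE → OPEN → FREE → OPEN → ARM → OPEN → FREE  → end FREE, accepted
w4: INIT → OPEN → FREE → OPEN → FREE → INIT → FREE → INIT → FREE → INIT → FREE → OPEN → ARM → OPEN → FREE → OPEN  → end OPEN, accepted
w5: INIT → FREE → INIT → OPEN → ARM → OPEN → FREE → OPEN → FREE → INIT → FREE → OPEN → FREE → OPEN → ARM → OPEN  → end OPEN, accepted

w1, w3, w4, w5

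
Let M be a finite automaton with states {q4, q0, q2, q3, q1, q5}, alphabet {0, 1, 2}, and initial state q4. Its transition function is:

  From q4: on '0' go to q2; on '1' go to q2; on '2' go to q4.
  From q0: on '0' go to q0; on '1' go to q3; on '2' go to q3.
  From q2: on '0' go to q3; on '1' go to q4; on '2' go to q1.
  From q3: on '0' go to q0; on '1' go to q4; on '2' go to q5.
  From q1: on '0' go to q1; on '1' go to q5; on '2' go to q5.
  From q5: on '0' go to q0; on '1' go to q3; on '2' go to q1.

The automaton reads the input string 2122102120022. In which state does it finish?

q1

start at q4
read '2': q4 → q4
read '1': q4 → q2
read '2': q2 → q1
read '2': q1 → q5
read '1': q5 → q3
read '0': q3 → q0
read '2': q0 → q3
read '1': q3 → q4
read '2': q4 → q4
read '0': q4 → q2
read '0': q2 → q3
read '2': q3 → q5
read '2': q5 → q1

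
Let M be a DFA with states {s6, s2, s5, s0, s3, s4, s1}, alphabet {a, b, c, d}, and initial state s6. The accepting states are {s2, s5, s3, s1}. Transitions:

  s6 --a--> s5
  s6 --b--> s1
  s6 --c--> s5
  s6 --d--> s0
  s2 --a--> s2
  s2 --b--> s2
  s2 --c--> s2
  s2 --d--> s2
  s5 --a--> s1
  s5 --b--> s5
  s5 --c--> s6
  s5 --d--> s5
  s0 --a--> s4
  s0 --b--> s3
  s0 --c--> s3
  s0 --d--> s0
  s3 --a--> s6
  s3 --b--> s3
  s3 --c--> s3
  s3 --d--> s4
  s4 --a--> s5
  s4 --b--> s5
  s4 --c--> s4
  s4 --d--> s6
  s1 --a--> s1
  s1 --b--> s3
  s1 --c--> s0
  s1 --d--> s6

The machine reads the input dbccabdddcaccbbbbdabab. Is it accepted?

start at s6
read 'd': s6 → s0
read 'b': s0 → s3
read 'c': s3 → s3
read 'c': s3 → s3
read 'a': s3 → s6
read 'b': s6 → s1
read 'd': s1 → s6
read 'd': s6 → s0
read 'd': s0 → s0
read 'c': s0 → s3
read 'a': s3 → s6
read 'c': s6 → s5
read 'c': s5 → s6
read 'b': s6 → s1
read 'b': s1 → s3
read 'b': s3 → s3
read 'b': s3 → s3
read 'd': s3 → s4
read 'a': s4 → s5
read 'b': s5 → s5
read 'a': s5 → s1
read 'b': s1 → s3
End state s3 is accepting.

Yes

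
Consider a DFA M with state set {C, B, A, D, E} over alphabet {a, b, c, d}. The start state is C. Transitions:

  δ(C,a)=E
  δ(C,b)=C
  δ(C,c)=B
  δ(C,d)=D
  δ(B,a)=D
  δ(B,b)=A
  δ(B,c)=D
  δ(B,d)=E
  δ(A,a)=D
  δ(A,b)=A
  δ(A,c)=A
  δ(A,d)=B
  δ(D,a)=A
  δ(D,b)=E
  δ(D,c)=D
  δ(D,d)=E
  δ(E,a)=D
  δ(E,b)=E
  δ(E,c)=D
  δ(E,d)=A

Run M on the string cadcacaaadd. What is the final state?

start at C
read 'c': C → B
read 'a': B → D
read 'd': D → E
read 'c': E → D
read 'a': D → A
read 'c': A → A
read 'a': A → D
read 'a': D → A
read 'a': A → D
read 'd': D → E
read 'd': E → A

A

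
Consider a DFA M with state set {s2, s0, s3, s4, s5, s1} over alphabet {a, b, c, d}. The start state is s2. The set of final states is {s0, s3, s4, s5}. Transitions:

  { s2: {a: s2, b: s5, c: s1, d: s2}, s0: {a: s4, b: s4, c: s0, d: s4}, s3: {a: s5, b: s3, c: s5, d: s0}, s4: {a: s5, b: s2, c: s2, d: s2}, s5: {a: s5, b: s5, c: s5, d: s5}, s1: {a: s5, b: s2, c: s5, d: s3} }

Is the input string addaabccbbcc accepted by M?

Yes

Trace: s2 -a-> s2 -d-> s2 -d-> s2 -a-> s2 -a-> s2 -b-> s5 -c-> s5 -c-> s5 -b-> s5 -b-> s5 -c-> s5 -c-> s5
End state s5 is accepting.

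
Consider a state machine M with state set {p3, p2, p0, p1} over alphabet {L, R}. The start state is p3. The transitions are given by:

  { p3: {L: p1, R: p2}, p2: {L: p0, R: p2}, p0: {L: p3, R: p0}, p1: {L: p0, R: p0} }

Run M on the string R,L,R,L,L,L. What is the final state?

start at p3
read 'R': p3 → p2
read 'L': p2 → p0
read 'R': p0 → p0
read 'L': p0 → p3
read 'L': p3 → p1
read 'L': p1 → p0

p0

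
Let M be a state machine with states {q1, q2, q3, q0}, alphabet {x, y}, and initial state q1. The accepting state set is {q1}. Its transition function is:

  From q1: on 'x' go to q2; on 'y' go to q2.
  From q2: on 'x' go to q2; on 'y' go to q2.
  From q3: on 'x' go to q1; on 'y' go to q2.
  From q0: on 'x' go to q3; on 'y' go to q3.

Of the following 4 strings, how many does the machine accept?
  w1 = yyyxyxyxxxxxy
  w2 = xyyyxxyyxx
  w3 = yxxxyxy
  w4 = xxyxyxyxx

0

w1: Trace: q1 -y-> q2 -y-> q2 -y-> q2 -x-> q2 -y-> q2 -x-> q2 -y-> q2 -x-> q2 -x-> q2 -x-> q2 -x-> q2 -x-> q2 -y-> q2  → end q2, rejected
w2: Trace: q1 -x-> q2 -y-> q2 -y-> q2 -y-> q2 -x-> q2 -x-> q2 -y-> q2 -y-> q2 -x-> q2 -x-> q2  → end q2, rejected
w3: Trace: q1 -y-> q2 -x-> q2 -x-> q2 -x-> q2 -y-> q2 -x-> q2 -y-> q2  → end q2, rejected
w4: Trace: q1 -x-> q2 -x-> q2 -y-> q2 -x-> q2 -y-> q2 -x-> q2 -y-> q2 -x-> q2 -x-> q2  → end q2, rejected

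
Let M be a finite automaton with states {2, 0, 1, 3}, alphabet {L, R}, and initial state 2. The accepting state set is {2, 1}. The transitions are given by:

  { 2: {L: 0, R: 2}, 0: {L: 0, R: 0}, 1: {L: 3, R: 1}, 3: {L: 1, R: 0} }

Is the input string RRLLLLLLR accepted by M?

No

Trace: 2 -R-> 2 -R-> 2 -L-> 0 -L-> 0 -L-> 0 -L-> 0 -L-> 0 -L-> 0 -R-> 0
End state 0 is not accepting.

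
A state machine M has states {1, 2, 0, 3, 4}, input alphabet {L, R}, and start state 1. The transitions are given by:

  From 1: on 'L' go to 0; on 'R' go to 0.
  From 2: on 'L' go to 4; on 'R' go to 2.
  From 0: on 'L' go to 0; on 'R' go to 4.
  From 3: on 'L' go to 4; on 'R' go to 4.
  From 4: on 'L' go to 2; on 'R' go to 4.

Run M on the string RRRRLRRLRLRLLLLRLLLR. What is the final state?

start at 1
read 'R': 1 → 0
read 'R': 0 → 4
read 'R': 4 → 4
read 'R': 4 → 4
read 'L': 4 → 2
read 'R': 2 → 2
read 'R': 2 → 2
read 'L': 2 → 4
read 'R': 4 → 4
read 'L': 4 → 2
read 'R': 2 → 2
read 'L': 2 → 4
read 'L': 4 → 2
read 'L': 2 → 4
read 'L': 4 → 2
read 'R': 2 → 2
read 'L': 2 → 4
read 'L': 4 → 2
read 'L': 2 → 4
read 'R': 4 → 4

4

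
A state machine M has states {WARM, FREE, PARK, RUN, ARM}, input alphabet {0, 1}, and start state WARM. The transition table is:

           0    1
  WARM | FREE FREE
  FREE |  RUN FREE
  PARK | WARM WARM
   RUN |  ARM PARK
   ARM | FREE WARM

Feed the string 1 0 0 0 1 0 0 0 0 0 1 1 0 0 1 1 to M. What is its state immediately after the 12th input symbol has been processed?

WARM → FREE → RUN → ARM → FREE → FREE → RUN → ARM → FREE → RUN → ARM → WARM → FREE
After 12 symbols: FREE.

FREE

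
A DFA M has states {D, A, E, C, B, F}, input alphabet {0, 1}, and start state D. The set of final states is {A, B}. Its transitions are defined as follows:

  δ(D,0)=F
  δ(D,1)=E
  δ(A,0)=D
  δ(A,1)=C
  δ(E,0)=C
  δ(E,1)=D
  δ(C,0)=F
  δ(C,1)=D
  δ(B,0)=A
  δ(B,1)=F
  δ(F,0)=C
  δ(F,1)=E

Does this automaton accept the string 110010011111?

start at D
read '1': D → E
read '1': E → D
read '0': D → F
read '0': F → C
read '1': C → D
read '0': D → F
read '0': F → C
read '1': C → D
read '1': D → E
read '1': E → D
read '1': D → E
read '1': E → D
End state D is not accepting.

No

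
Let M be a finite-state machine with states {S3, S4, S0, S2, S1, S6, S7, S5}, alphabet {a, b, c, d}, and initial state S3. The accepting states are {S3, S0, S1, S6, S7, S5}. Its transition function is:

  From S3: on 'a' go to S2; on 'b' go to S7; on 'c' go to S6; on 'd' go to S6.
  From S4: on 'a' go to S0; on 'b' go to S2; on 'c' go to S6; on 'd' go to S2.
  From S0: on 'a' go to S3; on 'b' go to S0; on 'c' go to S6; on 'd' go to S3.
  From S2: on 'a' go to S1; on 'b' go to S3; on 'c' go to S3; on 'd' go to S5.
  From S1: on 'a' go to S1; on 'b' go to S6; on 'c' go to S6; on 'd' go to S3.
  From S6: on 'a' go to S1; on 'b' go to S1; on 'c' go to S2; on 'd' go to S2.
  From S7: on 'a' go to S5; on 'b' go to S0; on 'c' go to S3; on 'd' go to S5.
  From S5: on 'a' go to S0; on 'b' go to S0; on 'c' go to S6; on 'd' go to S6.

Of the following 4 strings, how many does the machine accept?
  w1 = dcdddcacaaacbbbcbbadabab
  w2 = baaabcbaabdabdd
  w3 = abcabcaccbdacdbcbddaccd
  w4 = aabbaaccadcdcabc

3

w1: Trace: S3 -d-> S6 -c-> S2 -d-> S5 -d-> S6 -d-> S2 -c-> S3 -a-> S2 -c-> S3 -a-> S2 -a-> S1 -a-> S1 -c-> S6 -b-> S1 -b-> S6 -b-> S1 -c-> S6 -b-> S1 -b-> S6 -a-> S1 -d-> S3 -a-> S2 -b-> S3 -a-> S2 -b-> S3  → end S3, accepted
w2: Trace: S3 -b-> S7 -a-> S5 -a-> S0 -a-> S3 -b-> S7 -c-> S3 -b-> S7 -a-> S5 -a-> S0 -b-> S0 -d-> S3 -a-> S2 -b-> S3 -d-> S6 -d-> S2  → end S2, rejected
w3: Trace: S3 -a-> S2 -b-> S3 -c-> S6 -a-> S1 -b-> S6 -c-> S2 -a-> S1 -c-> S6 -c-> S2 -b-> S3 -d-> S6 -a-> S1 -c-> S6 -d-> S2 -b-> S3 -c-> S6 -b-> S1 -d-> S3 -d-> S6 -a-> S1 -c-> S6 -c-> S2 -d-> S5  → end S5, accepted
w4: Trace: S3 -a-> S2 -a-> S1 -b-> S6 -b-> S1 -a-> S1 -a-> S1 -c-> S6 -c-> S2 -a-> S1 -d-> S3 -c-> S6 -d-> S2 -c-> S3 -a-> S2 -b-> S3 -c-> S6  → end S6, accepted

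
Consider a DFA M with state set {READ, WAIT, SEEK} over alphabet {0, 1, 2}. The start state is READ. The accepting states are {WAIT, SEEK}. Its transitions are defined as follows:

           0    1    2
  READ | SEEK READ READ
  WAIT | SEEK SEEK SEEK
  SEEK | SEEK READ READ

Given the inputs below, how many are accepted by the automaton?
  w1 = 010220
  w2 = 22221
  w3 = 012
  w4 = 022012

w1: Trace: READ -0-> SEEK -1-> READ -0-> SEEK -2-> READ -2-> READ -0-> SEEK  → end SEEK, accepted
w2: Trace: READ -2-> READ -2-> READ -2-> READ -2-> READ -1-> READ  → end READ, rejected
w3: Trace: READ -0-> SEEK -1-> READ -2-> READ  → end READ, rejected
w4: Trace: READ -0-> SEEK -2-> READ -2-> READ -0-> SEEK -1-> READ -2-> READ  → end READ, rejected

1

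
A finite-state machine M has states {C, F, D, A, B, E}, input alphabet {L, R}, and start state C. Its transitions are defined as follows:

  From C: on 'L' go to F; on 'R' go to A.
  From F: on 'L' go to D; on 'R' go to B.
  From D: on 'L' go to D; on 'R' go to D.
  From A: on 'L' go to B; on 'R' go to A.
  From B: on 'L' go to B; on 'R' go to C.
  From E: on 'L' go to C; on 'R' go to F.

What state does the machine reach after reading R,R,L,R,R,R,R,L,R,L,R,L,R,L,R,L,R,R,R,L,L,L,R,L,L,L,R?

D

start at C
read 'R': C → A
read 'R': A → A
read 'L': A → B
read 'R': B → C
read 'R': C → A
read 'R': A → A
read 'R': A → A
read 'L': A → B
read 'R': B → C
read 'L': C → F
read 'R': F → B
read 'L': B → B
read 'R': B → C
read 'L': C → F
read 'R': F → B
read 'L': B → B
read 'R': B → C
read 'R': C → A
read 'R': A → A
read 'L': A → B
read 'L': B → B
read 'L': B → B
read 'R': B → C
read 'L': C → F
read 'L': F → D
read 'L': D → D
read 'R': D → D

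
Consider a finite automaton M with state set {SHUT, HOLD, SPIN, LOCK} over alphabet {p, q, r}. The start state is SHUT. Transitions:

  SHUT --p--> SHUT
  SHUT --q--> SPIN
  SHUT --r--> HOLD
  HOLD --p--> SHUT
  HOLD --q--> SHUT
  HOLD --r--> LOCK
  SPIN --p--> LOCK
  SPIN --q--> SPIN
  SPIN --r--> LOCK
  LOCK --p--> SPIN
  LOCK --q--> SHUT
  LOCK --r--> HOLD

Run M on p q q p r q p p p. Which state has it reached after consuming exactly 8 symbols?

Trace: SHUT -p-> SHUT -q-> SPIN -q-> SPIN -p-> LOCK -r-> HOLD -q-> SHUT -p-> SHUT -p-> SHUT
After 8 symbols: SHUT.

SHUT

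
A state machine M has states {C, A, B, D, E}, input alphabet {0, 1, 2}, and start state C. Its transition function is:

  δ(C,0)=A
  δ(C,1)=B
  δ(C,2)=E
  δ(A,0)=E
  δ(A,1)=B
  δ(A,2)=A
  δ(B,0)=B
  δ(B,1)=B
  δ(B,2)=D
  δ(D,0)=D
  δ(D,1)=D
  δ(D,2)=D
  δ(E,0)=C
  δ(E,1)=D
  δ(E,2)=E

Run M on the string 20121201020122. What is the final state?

D

C → E → C → B → D → D → D → D → D → D → D → D → D → D → D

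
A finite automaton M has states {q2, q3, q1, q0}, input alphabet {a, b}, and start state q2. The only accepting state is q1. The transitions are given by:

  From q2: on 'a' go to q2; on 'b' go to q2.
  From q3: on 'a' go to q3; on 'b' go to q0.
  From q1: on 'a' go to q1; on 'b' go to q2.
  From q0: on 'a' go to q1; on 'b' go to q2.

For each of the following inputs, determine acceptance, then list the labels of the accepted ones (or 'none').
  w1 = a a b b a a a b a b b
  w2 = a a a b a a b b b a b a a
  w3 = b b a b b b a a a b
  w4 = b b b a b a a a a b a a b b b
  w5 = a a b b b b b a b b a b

w1: Trace: q2 -a-> q2 -a-> q2 -b-> q2 -b-> q2 -a-> q2 -a-> q2 -a-> q2 -b-> q2 -a-> q2 -b-> q2 -b-> q2  → end q2, rejected
w2: Trace: q2 -a-> q2 -a-> q2 -a-> q2 -b-> q2 -a-> q2 -a-> q2 -b-> q2 -b-> q2 -b-> q2 -a-> q2 -b-> q2 -a-> q2 -a-> q2  → end q2, rejected
w3: Trace: q2 -b-> q2 -b-> q2 -a-> q2 -b-> q2 -b-> q2 -b-> q2 -a-> q2 -a-> q2 -a-> q2 -b-> q2  → end q2, rejected
w4: Trace: q2 -b-> q2 -b-> q2 -b-> q2 -a-> q2 -b-> q2 -a-> q2 -a-> q2 -a-> q2 -a-> q2 -b-> q2 -a-> q2 -a-> q2 -b-> q2 -b-> q2 -b-> q2  → end q2, rejected
w5: Trace: q2 -a-> q2 -a-> q2 -b-> q2 -b-> q2 -b-> q2 -b-> q2 -b-> q2 -a-> q2 -b-> q2 -b-> q2 -a-> q2 -b-> q2  → end q2, rejected

none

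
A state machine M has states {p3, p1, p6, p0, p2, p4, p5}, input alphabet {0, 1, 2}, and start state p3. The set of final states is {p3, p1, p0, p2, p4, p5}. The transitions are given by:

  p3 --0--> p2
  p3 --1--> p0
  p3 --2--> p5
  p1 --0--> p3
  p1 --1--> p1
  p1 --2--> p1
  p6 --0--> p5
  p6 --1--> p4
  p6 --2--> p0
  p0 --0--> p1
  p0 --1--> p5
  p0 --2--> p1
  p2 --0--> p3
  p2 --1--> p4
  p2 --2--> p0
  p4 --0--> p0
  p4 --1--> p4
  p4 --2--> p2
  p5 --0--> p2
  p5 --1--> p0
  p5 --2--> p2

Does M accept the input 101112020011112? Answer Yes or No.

Yes

Trace: p3 -1-> p0 -0-> p1 -1-> p1 -1-> p1 -1-> p1 -2-> p1 -0-> p3 -2-> p5 -0-> p2 -0-> p3 -1-> p0 -1-> p5 -1-> p0 -1-> p5 -2-> p2
End state p2 is accepting.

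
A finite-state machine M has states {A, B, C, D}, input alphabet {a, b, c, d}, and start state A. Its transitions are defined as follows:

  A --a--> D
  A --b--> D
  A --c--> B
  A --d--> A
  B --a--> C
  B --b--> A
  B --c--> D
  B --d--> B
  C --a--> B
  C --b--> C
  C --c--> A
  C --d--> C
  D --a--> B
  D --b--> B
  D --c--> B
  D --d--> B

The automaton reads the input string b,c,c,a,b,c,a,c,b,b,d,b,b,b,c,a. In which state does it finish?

A → D → B → D → B → A → B → C → A → D → B → B → A → D → B → D → B

B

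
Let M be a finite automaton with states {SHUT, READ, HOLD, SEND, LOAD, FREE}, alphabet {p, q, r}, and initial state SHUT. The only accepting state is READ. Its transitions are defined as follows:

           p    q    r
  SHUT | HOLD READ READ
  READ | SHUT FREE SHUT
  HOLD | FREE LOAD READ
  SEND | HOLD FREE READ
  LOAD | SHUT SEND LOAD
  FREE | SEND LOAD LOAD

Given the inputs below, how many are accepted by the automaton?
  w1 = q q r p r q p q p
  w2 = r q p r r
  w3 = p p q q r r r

w1: Trace: SHUT -q-> READ -q-> FREE -r-> LOAD -p-> SHUT -r-> READ -q-> FREE -p-> SEND -q-> FREE -p-> SEND  → end SEND, rejected
w2: Trace: SHUT -r-> READ -q-> FREE -p-> SEND -r-> READ -r-> SHUT  → end SHUT, rejected
w3: Trace: SHUT -p-> HOLD -p-> FREE -q-> LOAD -q-> SEND -r-> READ -r-> SHUT -r-> READ  → end READ, accepted

1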